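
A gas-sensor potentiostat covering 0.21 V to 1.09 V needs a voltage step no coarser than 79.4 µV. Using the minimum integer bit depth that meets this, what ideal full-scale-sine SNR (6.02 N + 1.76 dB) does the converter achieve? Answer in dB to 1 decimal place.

86.0 dB

Span: 1.09 V − (0.21 V) = 0.88 V.
Levels needed ≥ 0.88/79.4 µV = 11080. 2^14 = 16384 suffices, so N_min = 14.
Ideal SNR at N = 14: 6.02·14 + 1.76 = 86.0 dB.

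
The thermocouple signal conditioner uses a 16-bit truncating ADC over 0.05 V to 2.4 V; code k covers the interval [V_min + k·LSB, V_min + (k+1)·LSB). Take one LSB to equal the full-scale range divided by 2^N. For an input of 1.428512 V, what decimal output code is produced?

Span: 2.4 V − (0.05 V) = 2.35 V. LSB = 2.35 V / 2^16 ≈ 35.86 µV.
code = ⌊(V_in − V_min)/LSB⌋ = ⌊(V_in − V_min) × 2^16 / range⌋
     = ⌊(1.428512 − (0.05)) × 65536 / 2.35⌋ = ⌊1.378512 × 65536/2.35⌋
     = ⌊38443.473⌋ = 38443.

38443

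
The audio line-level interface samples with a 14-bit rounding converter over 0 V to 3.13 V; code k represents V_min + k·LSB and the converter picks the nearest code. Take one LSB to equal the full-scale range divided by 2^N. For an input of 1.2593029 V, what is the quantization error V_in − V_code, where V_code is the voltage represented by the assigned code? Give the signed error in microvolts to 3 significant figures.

−33.0 µV

Full-scale range = 3.13 V. LSB = 3.13 V / 2^14 ≈ 191.0 µV.
Position in LSBs: (1.2593029 − (0)) × 16384/3.13 = 6591.8271; rounding gives k = 6592.
V_code = 0 + (6592/16384) × 3.13 = 1.2593359375 V.
Error = V_in − V_code = 1.2593029 − (1.2593359375) = −33.0 µV.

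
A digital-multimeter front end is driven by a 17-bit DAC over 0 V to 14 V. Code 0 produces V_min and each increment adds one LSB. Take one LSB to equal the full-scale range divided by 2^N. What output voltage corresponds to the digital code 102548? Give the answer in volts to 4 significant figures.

Span = 14 V. LSB = 14 V / 2^17.
Output = V_min + (102548/131072) × range = 0 + 0.782379 × 14 V
      = 0 V + 10.9533 V = 10.9533 V.

10.95 V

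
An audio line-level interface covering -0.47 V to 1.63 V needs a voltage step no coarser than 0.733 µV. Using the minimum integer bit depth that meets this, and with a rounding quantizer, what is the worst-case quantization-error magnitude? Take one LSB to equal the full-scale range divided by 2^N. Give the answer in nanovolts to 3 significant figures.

Range = 1.63 − (-0.47) = 2.1 V.
Levels needed ≥ 2.1/0.733 µV = 2.865e6. 2^22 = 4194304 suffices, so N_min = 22.
LSB = 2.1 V ÷ 2^22 = 2.1/4194304 V = 0.50068 µV.
|e|_max = LSB/2 = 250 nV.

250 nV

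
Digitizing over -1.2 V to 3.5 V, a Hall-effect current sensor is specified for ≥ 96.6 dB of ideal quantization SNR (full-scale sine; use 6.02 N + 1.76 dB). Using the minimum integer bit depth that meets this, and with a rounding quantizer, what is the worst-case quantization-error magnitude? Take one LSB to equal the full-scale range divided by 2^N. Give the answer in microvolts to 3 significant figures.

35.9 µV

The full-scale span is 3.5 − (-1.2) = 4.7 V.
Solving 6.02 N ≥ 96.6 − 1.76: N ≥ 15.754. Round up → N = 16.
LSB = 4.7 V / 2^16 = 71.716 µV.
|e|_max = LSB/2 = 35.9 µV.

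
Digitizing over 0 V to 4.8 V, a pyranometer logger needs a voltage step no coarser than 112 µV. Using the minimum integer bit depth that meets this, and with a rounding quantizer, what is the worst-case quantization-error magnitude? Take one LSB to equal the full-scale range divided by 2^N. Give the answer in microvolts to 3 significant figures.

Full-scale range = 4.8 V.
4.8 V / 112 µV = 42860. Since 2^15 = 32768 and 2^16 = 65536, N = 16.
LSB = 4.8 V ÷ 2^16 = 4.8/65536 V = 73.242 µV.
|e|_max = LSB/2 = 36.6 µV.

36.6 µV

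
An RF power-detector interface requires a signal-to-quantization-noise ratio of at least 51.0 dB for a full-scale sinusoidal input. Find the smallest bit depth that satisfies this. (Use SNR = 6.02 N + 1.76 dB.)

9 bits

6.02 N + 1.76 ≥ 51.0 gives N ≥ 8.179, so the minimum integer is 9.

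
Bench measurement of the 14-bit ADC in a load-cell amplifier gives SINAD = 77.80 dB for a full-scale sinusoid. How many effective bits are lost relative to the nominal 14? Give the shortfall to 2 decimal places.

N_eff = (77.80 − 1.76)/6.02 = 12.6312 bits.
Shortfall = 14 − 12.6312 = 1.3688 bits.

1.37 bits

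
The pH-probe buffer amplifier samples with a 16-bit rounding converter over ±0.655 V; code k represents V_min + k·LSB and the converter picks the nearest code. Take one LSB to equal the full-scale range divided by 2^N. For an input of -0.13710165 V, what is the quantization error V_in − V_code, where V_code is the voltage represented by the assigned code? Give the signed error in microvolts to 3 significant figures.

+2.99 µV

Span: 0.655 V − (-0.655 V) = 1.31 V. LSB = 1.31 V / 2^16 ≈ 19.99 µV.
(-0.13710165 − (-0.655)) / LSB = 0.51789835 × 65536/1.31 = 25909.1498. Nearest integer: k = 25909.
V_code = -0.655 + (25909/65536) × 1.31 = -0.13710464478 V.
Error = V_in − V_code = -0.13710165 − (-0.13710464478) = +2.99 µV.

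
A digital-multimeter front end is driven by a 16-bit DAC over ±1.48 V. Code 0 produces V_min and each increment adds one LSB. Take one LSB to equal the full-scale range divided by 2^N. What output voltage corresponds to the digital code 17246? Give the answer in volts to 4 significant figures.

-0.7011 V

Full-scale range = 1.48 V − (-1.48 V) = 2.96 V. LSB = 2.96 V / 2^16.
V_out = V_min + code × LSB = -1.48 V + 17246 × 2.96 V / 65536
      = -1.48 + 0.778933 = -0.701067 V.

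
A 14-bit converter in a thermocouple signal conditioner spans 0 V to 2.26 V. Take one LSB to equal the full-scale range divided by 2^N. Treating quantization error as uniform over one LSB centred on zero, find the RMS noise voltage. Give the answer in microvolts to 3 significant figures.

Full-scale range = 2.26 V.
LSB = 2.26 V ÷ 2^14 = 2.26/16384 V = 137.94 µV.
For a uniform distribution on [−LSB/2, +LSB/2], V_rms = LSB/√12 = 137.94 µV/3.4641 = 39.8 µV.

39.8 µV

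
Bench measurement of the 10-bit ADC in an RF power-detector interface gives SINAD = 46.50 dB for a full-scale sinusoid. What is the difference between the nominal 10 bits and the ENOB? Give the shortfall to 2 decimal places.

2.57 bits

N_eff = (46.50 − 1.76)/6.02 = 7.4319 bits.
10 − 7.4319 = 2.57 bits below nominal.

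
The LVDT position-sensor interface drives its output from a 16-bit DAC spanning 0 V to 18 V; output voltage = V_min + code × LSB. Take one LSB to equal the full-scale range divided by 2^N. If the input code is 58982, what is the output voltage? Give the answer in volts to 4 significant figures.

16.20 V

V_FS = 18 V. LSB = 18 V / 2^16.
V_out = V_min + code × LSB = 0 V + 58982 × 18 V / 65536
      = 0 V + 16.1999 V = 16.1999 V.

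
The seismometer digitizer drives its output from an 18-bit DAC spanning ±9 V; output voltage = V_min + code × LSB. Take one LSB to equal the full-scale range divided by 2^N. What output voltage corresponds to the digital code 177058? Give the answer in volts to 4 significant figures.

3.158 V

Range = 9 − (-9) = 18 V. LSB = 18 V / 2^18.
V_out = -9 + 177058 × (18/262144) V
      = -9 + 12.1576 = 3.15761 V.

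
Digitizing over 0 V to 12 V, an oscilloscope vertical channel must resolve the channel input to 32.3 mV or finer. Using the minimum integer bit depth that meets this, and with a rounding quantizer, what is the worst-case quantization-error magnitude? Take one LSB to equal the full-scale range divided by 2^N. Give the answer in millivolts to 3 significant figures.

Span = 12 V.
Levels needed ≥ 12/32.3 mV = 371.5. 2^9 = 512 suffices, so N_min = 9.
Step size = 12/512 V = 23.438 mV.
|e|_max = LSB/2 = 11.7 mV.

11.7 mV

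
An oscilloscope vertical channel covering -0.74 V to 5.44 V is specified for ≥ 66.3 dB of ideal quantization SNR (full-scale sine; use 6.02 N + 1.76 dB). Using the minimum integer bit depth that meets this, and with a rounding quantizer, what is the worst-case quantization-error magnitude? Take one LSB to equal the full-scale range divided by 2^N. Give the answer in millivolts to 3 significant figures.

Range = 5.44 − (-0.74) = 6.18 V.
Solving 6.02 N ≥ 66.3 − 1.76: N ≥ 10.721. Round up → N = 11.
LSB = 6.18 V ÷ 2^11 = 6.18/2048 V = 3.0176 mV.
|e|_max = LSB/2 = 1.51 mV.

1.51 mV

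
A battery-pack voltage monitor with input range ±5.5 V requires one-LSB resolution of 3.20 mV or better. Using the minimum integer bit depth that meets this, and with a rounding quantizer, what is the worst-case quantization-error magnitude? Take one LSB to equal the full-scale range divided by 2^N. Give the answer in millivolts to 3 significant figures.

Full-scale range = 5.5 V − (-5.5 V) = 11 V.
Required number of levels: 11/3.20 mV = 3437.5; smallest N with 2^N ≥ that is 12.
One LSB is 11 V / 4096 = 2.6855 mV.
Max error for round-to-nearest is LSB/2 = 1.34 mV.

1.34 mV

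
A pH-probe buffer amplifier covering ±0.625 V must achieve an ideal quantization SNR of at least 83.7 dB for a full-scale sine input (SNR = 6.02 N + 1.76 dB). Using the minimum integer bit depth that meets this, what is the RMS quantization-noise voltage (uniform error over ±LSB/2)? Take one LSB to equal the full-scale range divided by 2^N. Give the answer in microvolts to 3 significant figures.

22.0 µV

Range = 0.625 − (-0.625) = 1.25 V.
6.02 N + 1.76 ≥ 83.7 gives N ≥ 13.611, so the minimum integer is 14.
One LSB is 1.25 V / 16384 = 76.294 µV.
σ_q = LSB/√12 = 76.294 µV/3.4641 = 22.0 µV.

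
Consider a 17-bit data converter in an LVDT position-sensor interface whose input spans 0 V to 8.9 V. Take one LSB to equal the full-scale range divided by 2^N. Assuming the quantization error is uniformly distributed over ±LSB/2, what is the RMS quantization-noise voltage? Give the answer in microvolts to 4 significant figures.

19.60 µV

Range is 8.9 V.
One LSB is 8.9 V / 131072 = 67.9016 µV.
σ_q = LSB/√12 = 67.9016 µV/3.4641 = 19.60 µV.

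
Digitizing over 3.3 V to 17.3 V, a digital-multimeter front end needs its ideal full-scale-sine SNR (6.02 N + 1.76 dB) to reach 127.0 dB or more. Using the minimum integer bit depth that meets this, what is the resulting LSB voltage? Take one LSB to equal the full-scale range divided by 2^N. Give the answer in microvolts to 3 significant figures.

Full-scale range = 17.3 V − (3.3 V) = 14 V.
Solving 6.02 N ≥ 127.0 − 1.76: N ≥ 20.804. Round up → N = 21.
Step size = 14/2097152 V = 6.68 µV.

6.68 µV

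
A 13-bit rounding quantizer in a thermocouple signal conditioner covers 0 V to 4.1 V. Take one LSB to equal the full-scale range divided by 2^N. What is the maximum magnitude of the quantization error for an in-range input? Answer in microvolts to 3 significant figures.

250 µV

Span = 4.1 V.
Step size = 4.1/8192 V = 0.50049 mV.
A rounding quantizer has |error| ≤ LSB/2 = 250 µV.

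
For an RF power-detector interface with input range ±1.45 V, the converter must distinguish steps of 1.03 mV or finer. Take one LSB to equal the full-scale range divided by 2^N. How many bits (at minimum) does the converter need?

12 bits

The full-scale span is 1.45 − (-1.45) = 2.9 V.
Need 2^N ≥ 2.9 V / 1.03 mV = 2816 → N_min = 12.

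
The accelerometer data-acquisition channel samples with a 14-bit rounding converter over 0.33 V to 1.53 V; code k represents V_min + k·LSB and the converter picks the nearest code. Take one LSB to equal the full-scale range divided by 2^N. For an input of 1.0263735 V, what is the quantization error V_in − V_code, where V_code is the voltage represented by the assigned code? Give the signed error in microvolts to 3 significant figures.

−13.2 µV

Span: 1.53 V − (0.33 V) = 1.2 V. LSB = 1.2 V / 2^14 ≈ 73.24 µV.
Position in LSBs: (1.0263735 − (0.33)) × 16384/1.2 = 9507.8195; rounding gives k = 9508.
V_code = V_min + k × range/2^14 = 0.33 + 9508 × 1.2/16384 = 1.0263867188 V.
V_in − V_code = 1.0263735 − (1.0263867188) = −13.2 µV.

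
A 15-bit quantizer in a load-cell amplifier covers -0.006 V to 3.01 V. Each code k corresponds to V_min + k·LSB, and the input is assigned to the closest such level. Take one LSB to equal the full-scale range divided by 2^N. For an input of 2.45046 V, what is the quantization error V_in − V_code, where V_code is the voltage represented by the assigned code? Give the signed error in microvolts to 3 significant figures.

−22.7 µV

Range = 3.01 − (-0.006) = 3.016 V. LSB = 3.016 V / 2^15 ≈ 92.04 µV.
(V_in − V_min)/LSB = (2.45046 − (-0.006)) × 32768/3.016 = 26688.7537 → nearest code k = 26689.
Reconstructed level: -0.006 + 26689 × 3.016/32768 V = 2.4504826660 V.
e = 2.45046 − (2.4504826660) = −22.7 µV.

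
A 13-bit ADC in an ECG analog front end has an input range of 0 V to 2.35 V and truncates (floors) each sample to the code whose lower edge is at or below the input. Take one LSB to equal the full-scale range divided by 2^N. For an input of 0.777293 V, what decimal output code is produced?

2709

Span = 2.35 V. LSB = 2.35 V / 2^13 ≈ 286.9 µV.
V_in − V_min = 0.777293 − (0) = 0.777293 V.
Divide by LSB: 0.777293 × 8192/2.35 = 2709.6103.
Truncating gives code 2709.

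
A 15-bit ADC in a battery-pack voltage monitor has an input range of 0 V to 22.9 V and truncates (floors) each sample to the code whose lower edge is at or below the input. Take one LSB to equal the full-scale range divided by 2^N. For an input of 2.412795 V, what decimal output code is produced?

Range is 22.9 V. LSB = 22.9 V / 2^15 ≈ 0.6989 mV.
code = ⌊(V_in − V_min)/LSB⌋ = ⌊(V_in − V_min) × 2^15 / range⌋
     = ⌊(2.412795 − (0)) × 32768 / 22.9⌋ = ⌊2.412795 × 32768/22.9⌋
     = ⌊3452.509⌋ = 3452.

3452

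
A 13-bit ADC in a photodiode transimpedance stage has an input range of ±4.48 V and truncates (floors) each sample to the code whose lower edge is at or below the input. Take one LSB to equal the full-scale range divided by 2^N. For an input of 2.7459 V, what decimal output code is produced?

6606

Span: 4.48 V − (-4.48 V) = 8.96 V. LSB = 8.96 V / 2^13 ≈ 1.094 mV.
code = ⌊(V_in − V_min)/LSB⌋ = ⌊(V_in − V_min) × 2^13 / range⌋
     = ⌊(2.7459 − (-4.48)) × 8192 / 8.96⌋ = ⌊7.2259 × 8192/8.96⌋
     = ⌊6606.537⌋ = 6606.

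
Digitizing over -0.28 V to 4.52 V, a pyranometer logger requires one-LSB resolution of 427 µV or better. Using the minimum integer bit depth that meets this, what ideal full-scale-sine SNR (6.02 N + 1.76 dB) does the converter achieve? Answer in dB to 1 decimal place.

86.0 dB

The full-scale span is 4.52 − (-0.28) = 4.8 V.
4.8 V / 427 µV = 11240. Since 2^13 = 8192 and 2^14 = 16384, N = 14.
6.02(14) + 1.76 = 86.04 dB.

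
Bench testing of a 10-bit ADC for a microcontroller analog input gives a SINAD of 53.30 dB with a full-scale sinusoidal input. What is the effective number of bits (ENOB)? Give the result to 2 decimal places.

8.56 bits

(53.30 − 1.76) / 6.02 = 51.54/6.02 = 8.5615 effective bits.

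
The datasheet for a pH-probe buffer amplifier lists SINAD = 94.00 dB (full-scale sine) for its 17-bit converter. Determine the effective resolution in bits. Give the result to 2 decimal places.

15.32 bits

Inverting SNR = 6.02 N + 1.76: N_eff = (94.00 − 1.76)/6.02 = 15.3223.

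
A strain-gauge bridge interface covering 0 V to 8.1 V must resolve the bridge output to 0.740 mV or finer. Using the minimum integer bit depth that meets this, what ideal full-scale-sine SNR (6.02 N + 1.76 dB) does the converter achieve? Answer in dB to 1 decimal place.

Span = 8.1 V.
Levels needed ≥ 8.1/0.740 mV = 10950. 2^14 = 16384 suffices, so N_min = 14.
6.02(14) + 1.76 = 86.04 dB.

86.0 dB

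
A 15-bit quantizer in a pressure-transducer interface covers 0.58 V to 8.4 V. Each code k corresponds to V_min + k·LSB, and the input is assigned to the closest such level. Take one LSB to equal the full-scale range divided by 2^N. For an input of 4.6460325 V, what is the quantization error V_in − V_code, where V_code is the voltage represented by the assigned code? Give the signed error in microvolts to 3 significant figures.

−42.9 µV

Full-scale range = 8.4 V − (0.58 V) = 7.82 V. LSB = 7.82 V / 2^15 ≈ 238.6 µV.
(V_in − V_min)/LSB = (4.6460325 − (0.58)) × 32768/7.82 = 17037.8201 → nearest code k = 17038.
V_code = 0.58 + (17038/32768) × 7.82 = 4.6460754395 V.
e = 4.6460325 − (4.6460754395) = −42.9 µV.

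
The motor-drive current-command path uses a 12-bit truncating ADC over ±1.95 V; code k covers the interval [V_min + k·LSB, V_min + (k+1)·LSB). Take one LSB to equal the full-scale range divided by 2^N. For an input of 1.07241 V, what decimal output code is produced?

Span: 1.95 V − (-1.95 V) = 3.9 V. LSB = 3.9 V / 2^12 ≈ 0.9521 mV.
(V_in − V_min) × 2^12/range = (1.07241 − (-1.95)) × 4096/3.9 = 3174.305.
Floor → code = 3174.

3174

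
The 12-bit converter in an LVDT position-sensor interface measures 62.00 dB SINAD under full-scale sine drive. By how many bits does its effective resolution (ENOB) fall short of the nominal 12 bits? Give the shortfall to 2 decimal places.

ENOB = (SINAD − 1.76)/6.02 = (62.00 − 1.76)/6.02 = 10.0066 bits.
12 − 10.0066 = 1.99 bits below nominal.

1.99 bits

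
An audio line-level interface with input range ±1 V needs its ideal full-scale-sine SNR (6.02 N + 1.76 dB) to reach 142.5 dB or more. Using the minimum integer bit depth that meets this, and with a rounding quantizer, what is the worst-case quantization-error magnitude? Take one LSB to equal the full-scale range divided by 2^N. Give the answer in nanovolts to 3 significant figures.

59.6 nV

The full-scale span is 1 − (-1) = 2 V.
N ≥ (142.5 − 1.76)/6.02 = 23.379 → N_min = 24.
LSB = 2 V / 2^24 = 119.21 nV.
Half an LSB is 59.6 nV.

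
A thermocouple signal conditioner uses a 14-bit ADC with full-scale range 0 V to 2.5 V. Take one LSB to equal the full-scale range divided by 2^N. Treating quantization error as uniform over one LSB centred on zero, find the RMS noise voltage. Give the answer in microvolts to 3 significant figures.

Range is 2.5 V.
LSB = 2.5 V ÷ 2^14 = 2.5/16384 V = 152.59 µV.
RMS of a uniform error over width LSB is LSB/√12 = 44.0 µV.

44.0 µV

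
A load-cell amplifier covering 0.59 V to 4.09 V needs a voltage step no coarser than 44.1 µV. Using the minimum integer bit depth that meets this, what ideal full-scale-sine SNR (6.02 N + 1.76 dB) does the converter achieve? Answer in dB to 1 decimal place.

104.1 dB

Full-scale range = 4.09 V − (0.59 V) = 3.5 V.
Need 2^N ≥ 3.5 V / 44.1 µV = 79370 → N_min = 17.
6.02(17) + 1.76 = 104.10 dB.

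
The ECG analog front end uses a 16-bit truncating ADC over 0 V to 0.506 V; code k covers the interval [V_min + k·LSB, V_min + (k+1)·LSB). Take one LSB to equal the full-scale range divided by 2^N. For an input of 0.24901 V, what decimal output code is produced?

32251

V_FS = 0.506 V. LSB = 0.506 V / 2^16 ≈ 7.721 µV.
(V_in − V_min) × 2^16/range = (0.24901 − (0)) × 65536/0.506 = 32251.224.
Floor → code = 32251.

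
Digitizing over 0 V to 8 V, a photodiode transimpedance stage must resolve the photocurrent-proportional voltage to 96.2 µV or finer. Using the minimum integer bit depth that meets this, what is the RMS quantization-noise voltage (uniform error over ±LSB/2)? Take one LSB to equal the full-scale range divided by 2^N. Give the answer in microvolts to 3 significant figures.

Full-scale range = 8 V.
Need 2^N ≥ 8 V / 96.2 µV = 83160 → N_min = 17.
LSB = 8 V ÷ 2^17 = 8/131072 V = 61.035 µV.
RMS noise = LSB/√12 = 17.6 µV.

17.6 µV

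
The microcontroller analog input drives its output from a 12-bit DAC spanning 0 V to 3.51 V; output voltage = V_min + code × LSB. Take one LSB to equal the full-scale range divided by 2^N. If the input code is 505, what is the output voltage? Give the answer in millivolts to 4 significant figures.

V_FS = 3.51 V. LSB = 3.51 V / 2^12.
Output = V_min + (505/4096) × range = 0 + 0.123291 × 3.51 V
      = 0 + 0.432751 = 0.432751 V.

432.8 mV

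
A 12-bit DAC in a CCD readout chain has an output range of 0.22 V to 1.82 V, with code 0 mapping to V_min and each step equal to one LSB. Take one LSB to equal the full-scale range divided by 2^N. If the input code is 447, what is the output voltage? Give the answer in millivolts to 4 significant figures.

394.6 mV

The full-scale span is 1.82 − (0.22) = 1.6 V. LSB = 1.6 V / 2^12.
V_out = 0.22 + 447 × (1.6/4096) V
      = 0.22 + 0.174609 = 0.394609 V.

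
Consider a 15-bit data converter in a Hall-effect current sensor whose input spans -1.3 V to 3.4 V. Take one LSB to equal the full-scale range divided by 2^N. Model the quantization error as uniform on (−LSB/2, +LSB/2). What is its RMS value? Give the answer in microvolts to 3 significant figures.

The full-scale span is 3.4 − (-1.3) = 4.7 V.
Step size = 4.7/32768 V = 143.43 µV.
σ_q = LSB/√12 = 143.43 µV/3.4641 = 41.4 µV.

41.4 µV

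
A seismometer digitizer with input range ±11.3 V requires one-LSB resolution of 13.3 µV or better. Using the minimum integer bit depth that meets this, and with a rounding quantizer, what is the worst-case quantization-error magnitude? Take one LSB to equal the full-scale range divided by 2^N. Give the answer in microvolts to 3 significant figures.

5.39 µV

Full-scale range = 11.3 V − (-11.3 V) = 22.6 V.
Levels needed ≥ 22.6/13.3 µV = 1.699e6. 2^21 = 2097152 suffices, so N_min = 21.
Step size = 22.6/2097152 V = 10.777 µV.
Max error for round-to-nearest is LSB/2 = 5.39 µV.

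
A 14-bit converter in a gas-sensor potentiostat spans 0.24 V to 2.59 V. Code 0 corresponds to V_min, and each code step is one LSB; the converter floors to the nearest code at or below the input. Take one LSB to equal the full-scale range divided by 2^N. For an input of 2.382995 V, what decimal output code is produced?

14940

Range = 2.59 − (0.24) = 2.35 V. LSB = 2.35 V / 2^14 ≈ 143.4 µV.
V_in − V_min = 2.382995 − (0.24) = 2.142995 V.
Divide by LSB: 2.142995 × 16384/2.35 = 14940.7788.
Truncating gives code 14940.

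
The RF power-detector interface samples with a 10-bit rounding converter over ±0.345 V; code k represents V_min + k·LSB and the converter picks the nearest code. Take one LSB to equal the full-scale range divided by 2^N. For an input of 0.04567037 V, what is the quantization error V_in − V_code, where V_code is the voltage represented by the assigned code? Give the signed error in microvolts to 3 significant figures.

−150 µV

Range = 0.345 − (-0.345) = 0.69 V. LSB = 0.69 V / 2^10 ≈ 0.6738 mV.
(V_in − V_min)/LSB = (0.04567037 − (-0.345)) × 1024/0.69 = 579.7775 → nearest code k = 580.
V_code = V_min + k × range/2^10 = -0.345 + 580 × 0.69/1024 = 0.04582031250 V.
V_in − V_code = 0.04567037 − (0.04582031250) = −150 µV.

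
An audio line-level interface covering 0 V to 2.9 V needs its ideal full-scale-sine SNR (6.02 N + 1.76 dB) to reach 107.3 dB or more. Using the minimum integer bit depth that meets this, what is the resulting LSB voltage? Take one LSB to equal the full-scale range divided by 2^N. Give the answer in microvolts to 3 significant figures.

V_FS = 2.9 V.
N ≥ (107.3 − 1.76)/6.02 = 17.532 → N_min = 18.
LSB = 2.9 V ÷ 2^18 = 2.9/262144 V = 11.1 µV.

11.1 µV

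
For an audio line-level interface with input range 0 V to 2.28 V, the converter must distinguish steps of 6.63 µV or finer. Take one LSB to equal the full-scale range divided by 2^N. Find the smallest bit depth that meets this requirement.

Full-scale range = 2.28 V.
Need 2^N ≥ 2.28 V / 6.63 µV = 343900 → N_min = 19.

19 bits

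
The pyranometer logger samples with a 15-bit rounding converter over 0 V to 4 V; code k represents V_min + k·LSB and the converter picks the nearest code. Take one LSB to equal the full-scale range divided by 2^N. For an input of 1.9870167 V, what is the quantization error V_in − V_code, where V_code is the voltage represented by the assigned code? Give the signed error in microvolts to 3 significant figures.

V_FS = 4 V. LSB = 4 V / 2^15 ≈ 122.1 µV.
(V_in − V_min)/LSB = (1.9870167 − (0)) × 32768/4 = 16277.6408 → nearest code k = 16278.
V_code = 0 + (16278/32768) × 4 = 1.9870605469 V.
V_in − V_code = 1.9870167 − (1.9870605469) = −43.8 µV.

−43.8 µV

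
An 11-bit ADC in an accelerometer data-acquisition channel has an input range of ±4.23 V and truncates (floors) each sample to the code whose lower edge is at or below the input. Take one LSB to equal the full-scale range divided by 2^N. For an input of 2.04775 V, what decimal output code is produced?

1519

Span: 4.23 V − (-4.23 V) = 8.46 V. LSB = 8.46 V / 2^11 ≈ 4.131 mV.
(V_in − V_min) × 2^11/range = (2.04775 − (-4.23)) × 2048/8.46 = 1519.720.
Floor → code = 1519.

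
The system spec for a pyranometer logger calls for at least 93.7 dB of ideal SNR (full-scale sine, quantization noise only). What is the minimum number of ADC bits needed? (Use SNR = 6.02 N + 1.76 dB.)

16 bits

6.02 N + 1.76 ≥ 93.7 gives N ≥ 15.272, so the minimum integer is 16.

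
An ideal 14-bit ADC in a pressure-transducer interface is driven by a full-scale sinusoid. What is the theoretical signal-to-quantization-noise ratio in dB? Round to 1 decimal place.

6.02(14) + 1.76 = 84.28 + 1.76 = 86.04 dB.

86.0 dB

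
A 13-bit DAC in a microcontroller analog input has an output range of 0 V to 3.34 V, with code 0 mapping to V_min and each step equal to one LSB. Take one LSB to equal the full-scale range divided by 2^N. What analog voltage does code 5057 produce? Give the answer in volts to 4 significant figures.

2.062 V

V_FS = 3.34 V. LSB = 3.34 V / 2^13.
V_out = V_min + code × LSB = 0 V + 5057 × 3.34 V / 8192
      = 0 V + 2.06181 V = 2.06181 V.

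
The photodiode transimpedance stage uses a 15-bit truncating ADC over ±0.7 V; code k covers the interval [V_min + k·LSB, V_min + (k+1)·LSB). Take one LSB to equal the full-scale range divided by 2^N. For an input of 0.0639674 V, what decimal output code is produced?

17881

Full-scale range = 0.7 V − (-0.7 V) = 1.4 V. LSB = 1.4 V / 2^15 ≈ 42.72 µV.
V_in − V_min = 0.0639674 − (-0.7) = 0.7639674 V.
Divide by LSB: 0.7639674 × 32768/1.4 = 17881.2027.
Truncating gives code 17881.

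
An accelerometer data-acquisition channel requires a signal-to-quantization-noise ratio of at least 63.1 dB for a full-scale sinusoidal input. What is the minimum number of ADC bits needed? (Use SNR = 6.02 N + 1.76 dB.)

11 bits

6.02 N + 1.76 ≥ 63.1 gives N ≥ 10.189, so the minimum integer is 11.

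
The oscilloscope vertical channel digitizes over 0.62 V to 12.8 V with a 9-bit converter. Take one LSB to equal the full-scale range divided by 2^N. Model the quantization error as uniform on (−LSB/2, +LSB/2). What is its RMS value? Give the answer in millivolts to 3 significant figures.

6.87 mV

Range = 12.8 − (0.62) = 12.18 V.
One LSB is 12.18 V / 512 = 23.789 mV.
V_rms = LSB/√12 = 23.789 mV / √12 = 6.87 mV.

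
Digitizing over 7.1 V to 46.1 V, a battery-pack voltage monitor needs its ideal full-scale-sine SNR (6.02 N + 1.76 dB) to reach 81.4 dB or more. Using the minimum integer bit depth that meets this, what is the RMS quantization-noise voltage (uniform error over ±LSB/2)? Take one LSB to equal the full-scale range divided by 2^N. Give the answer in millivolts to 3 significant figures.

0.687 mV

Range = 46.1 − (7.1) = 39 V.
Solving 6.02 N ≥ 81.4 − 1.76: N ≥ 13.229. Round up → N = 14.
Step size = 39/16384 V = 2.3804 mV.
RMS noise = LSB/√12 = 0.687 mV.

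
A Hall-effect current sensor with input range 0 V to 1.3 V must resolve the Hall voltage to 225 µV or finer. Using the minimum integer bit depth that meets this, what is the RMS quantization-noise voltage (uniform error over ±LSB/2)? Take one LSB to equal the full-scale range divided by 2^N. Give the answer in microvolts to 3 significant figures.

45.8 µV

Full-scale range = 1.3 V.
Levels needed ≥ 1.3/225 µV = 5778. 2^13 = 8192 suffices, so N_min = 13.
LSB = 1.3 V / 2^13 = 158.69 µV.
σ_q = LSB/√12 = 158.69 µV/3.4641 = 45.8 µV.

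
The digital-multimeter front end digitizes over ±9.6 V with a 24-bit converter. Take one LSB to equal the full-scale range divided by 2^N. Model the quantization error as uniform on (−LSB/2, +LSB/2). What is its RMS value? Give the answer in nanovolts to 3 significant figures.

Full-scale range = 9.6 V − (-9.6 V) = 19.2 V.
LSB = 19.2 V / 2^24 = 1.1444 µV.
RMS of a uniform error over width LSB is LSB/√12 = 330 nV.

330 nV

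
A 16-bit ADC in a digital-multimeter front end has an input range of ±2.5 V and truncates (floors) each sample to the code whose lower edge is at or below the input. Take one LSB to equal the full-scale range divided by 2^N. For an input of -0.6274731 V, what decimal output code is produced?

24543

Full-scale range = 2.5 V − (-2.5 V) = 5 V. LSB = 5 V / 2^16 ≈ 76.29 µV.
V_in − V_min = -0.6274731 − (-2.5) = 1.8725269 V.
Divide by LSB: 1.8725269 × 65536/5 = 24543.5846.
Truncating gives code 24543.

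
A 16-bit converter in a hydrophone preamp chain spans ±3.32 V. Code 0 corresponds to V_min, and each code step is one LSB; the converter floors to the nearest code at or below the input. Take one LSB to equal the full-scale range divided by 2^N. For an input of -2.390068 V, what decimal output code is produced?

9178

The full-scale span is 3.32 − (-3.32) = 6.64 V. LSB = 6.64 V / 2^16 ≈ 101.3 µV.
code = ⌊(V_in − V_min)/LSB⌋ = ⌊(V_in − V_min) × 2^16 / range⌋
     = ⌊(-2.390068 − (-3.32)) × 65536 / 6.64⌋ = ⌊0.929932 × 65536/6.64⌋
     = ⌊9178.317⌋ = 9178.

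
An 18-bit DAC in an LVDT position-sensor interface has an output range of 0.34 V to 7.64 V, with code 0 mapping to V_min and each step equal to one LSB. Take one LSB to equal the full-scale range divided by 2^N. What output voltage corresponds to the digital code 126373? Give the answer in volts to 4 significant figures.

3.859 V

Span: 7.64 V − (0.34 V) = 7.3 V. LSB = 7.3 V / 2^18.
Output = V_min + (126373/262144) × range = 0.34 + 0.482075 × 7.3 V
      = 0.34 + 3.51915 = 3.85915 V.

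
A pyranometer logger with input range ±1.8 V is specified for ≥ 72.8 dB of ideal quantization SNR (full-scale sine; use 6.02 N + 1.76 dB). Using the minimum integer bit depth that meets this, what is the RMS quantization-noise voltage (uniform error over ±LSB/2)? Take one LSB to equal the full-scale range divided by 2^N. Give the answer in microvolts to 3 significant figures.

254 µV

Range = 1.8 − (-1.8) = 3.6 V.
N ≥ (72.8 − 1.76)/6.02 = 11.801 → N_min = 12.
LSB = 3.6 V ÷ 2^12 = 3.6/4096 V = 0.87891 mV.
σ_q = LSB/√12 = 0.87891 mV/3.4641 = 254 µV.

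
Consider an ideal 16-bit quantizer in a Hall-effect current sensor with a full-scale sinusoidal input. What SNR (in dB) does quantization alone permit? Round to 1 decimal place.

98.1 dB

6.02(16) + 1.76 = 96.32 + 1.76 = 98.08 dB.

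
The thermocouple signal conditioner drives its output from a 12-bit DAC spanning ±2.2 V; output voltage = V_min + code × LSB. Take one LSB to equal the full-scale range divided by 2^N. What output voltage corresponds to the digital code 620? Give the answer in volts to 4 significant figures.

-1.534 V

The full-scale span is 2.2 − (-2.2) = 4.4 V. LSB = 4.4 V / 2^12.
Output = V_min + (620/4096) × range = -2.2 + 0.151367 × 4.4 V
      = -2.2 + 0.666016 = -1.53398 V.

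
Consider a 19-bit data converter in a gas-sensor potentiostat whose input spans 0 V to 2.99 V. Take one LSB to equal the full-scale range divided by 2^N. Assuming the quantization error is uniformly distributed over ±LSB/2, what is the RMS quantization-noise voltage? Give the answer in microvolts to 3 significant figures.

V_FS = 2.99 V.
Step size = 2.99/524288 V = 5.7030 µV.
V_rms = LSB/√12 = 5.7030 µV / √12 = 1.65 µV.

1.65 µV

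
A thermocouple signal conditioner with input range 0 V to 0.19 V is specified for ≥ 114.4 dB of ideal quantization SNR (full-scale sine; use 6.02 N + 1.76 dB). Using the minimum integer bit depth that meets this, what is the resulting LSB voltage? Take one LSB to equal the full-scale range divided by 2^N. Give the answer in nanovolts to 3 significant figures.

362 nV

Span = 0.19 V.
N ≥ (114.4 − 1.76)/6.02 = 18.711 → N_min = 19.
One LSB is 0.19 V / 524288 = 362 nV.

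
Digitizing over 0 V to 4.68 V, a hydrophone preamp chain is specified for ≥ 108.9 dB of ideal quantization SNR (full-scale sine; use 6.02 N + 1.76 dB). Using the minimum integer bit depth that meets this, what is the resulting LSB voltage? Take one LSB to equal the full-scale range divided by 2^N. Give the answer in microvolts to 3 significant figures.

17.9 µV

Full-scale range = 4.68 V.
Solving 6.02 N ≥ 108.9 − 1.76: N ≥ 17.797. Round up → N = 18.
One LSB is 4.68 V / 262144 = 17.9 µV.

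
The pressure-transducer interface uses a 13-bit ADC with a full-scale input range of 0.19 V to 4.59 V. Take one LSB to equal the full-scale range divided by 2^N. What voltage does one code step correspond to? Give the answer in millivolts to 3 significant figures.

Full-scale range = 4.59 V − (0.19 V) = 4.4 V.
There are 2^13 = 8192 steps.
LSB = 4.4 V / 2^13 = 0.537 mV.

0.537 mV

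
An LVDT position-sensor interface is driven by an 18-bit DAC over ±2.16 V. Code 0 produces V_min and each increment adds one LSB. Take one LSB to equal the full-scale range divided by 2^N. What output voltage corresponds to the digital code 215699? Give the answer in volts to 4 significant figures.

1.395 V

Full-scale range = 2.16 V − (-2.16 V) = 4.32 V. LSB = 4.32 V / 2^18.
V_out = -2.16 + 215699 × (4.32/262144) V
      = -2.16 V + 3.55461 V = 1.39461 V.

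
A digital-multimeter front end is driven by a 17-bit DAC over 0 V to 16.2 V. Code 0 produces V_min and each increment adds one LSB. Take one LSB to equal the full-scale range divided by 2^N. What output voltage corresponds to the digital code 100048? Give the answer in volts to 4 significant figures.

12.37 V

V_FS = 16.2 V. LSB = 16.2 V / 2^17.
Output = V_min + (100048/131072) × range = 0 + 0.763306 × 16.2 V
      = 0 + 12.3656 = 12.3656 V.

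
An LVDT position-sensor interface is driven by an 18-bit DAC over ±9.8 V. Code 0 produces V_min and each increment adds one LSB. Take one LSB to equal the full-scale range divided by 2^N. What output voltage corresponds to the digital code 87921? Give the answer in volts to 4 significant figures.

-3.226 V

Full-scale range = 9.8 V − (-9.8 V) = 19.6 V. LSB = 19.6 V / 2^18.
V_out = -9.8 + 87921 × (19.6/262144) V
      = -9.8 + 6.57368 = -3.22632 V.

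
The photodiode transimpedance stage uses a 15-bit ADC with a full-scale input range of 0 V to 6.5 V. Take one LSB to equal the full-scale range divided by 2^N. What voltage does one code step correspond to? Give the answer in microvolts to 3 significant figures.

Range is 6.5 V.
There are 2^15 = 32768 steps.
LSB = 6.5 V ÷ 2^15 = 6.5/32768 V = 198 µV.

198 µV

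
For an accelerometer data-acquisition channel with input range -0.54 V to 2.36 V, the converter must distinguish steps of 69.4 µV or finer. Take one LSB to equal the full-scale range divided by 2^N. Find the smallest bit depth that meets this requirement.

16 bits

The full-scale span is 2.36 − (-0.54) = 2.9 V.
Required number of levels: 2.9/69.4 µV = 41787; smallest N with 2^N ≥ that is 16.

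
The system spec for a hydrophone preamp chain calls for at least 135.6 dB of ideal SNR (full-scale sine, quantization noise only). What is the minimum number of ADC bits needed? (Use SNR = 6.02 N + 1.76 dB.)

23 bits

6.02 N + 1.76 ≥ 135.6 gives N ≥ 22.233, so the minimum integer is 23.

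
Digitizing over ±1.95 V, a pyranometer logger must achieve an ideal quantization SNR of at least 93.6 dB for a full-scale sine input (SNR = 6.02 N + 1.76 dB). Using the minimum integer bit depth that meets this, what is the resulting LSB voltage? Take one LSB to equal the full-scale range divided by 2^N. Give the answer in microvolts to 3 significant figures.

59.5 µV

The full-scale span is 1.95 − (-1.95) = 3.9 V.
Required N = ⌈(93.6 − 1.76)/6.02⌉ = ⌈15.256⌉ = 16.
LSB = 3.9 V / 2^16 = 59.5 µV.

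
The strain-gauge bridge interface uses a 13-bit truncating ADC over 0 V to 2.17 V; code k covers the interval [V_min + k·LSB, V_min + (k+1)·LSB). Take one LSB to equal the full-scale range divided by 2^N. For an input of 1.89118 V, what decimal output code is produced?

7139

Full-scale range = 2.17 V. LSB = 2.17 V / 2^13 ≈ 264.9 µV.
(V_in − V_min) × 2^13/range = (1.89118 − (0)) × 8192/2.17 = 7139.422.
Floor → code = 7139.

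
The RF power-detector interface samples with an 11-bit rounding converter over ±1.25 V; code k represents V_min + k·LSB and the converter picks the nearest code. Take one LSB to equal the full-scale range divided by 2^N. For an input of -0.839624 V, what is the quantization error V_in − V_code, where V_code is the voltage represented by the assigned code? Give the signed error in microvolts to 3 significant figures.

The full-scale span is 1.25 − (-1.25) = 2.5 V. LSB = 2.5 V / 2^11 ≈ 1.221 mV.
(V_in − V_min)/LSB = (-0.839624 − (-1.25)) × 2048/2.5 = 336.1800 → nearest code k = 336.
Reconstructed level: -1.25 + 336 × 2.5/2048 V = -0.8398437500 V.
V_in − V_code = -0.839624 − (-0.8398437500) = +220 µV.

+220 µV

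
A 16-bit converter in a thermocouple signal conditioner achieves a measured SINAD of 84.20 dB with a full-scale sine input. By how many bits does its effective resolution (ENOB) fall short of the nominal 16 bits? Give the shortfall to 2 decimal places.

2.31 bits

Effective bits = (84.20 − 1.76)/6.02 = 13.6944.
Shortfall = 16 − 13.6944 = 2.3056 bits.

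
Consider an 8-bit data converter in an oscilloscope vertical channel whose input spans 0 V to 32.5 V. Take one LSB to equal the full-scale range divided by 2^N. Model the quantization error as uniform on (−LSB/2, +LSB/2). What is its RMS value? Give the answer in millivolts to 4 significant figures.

V_FS = 32.5 V.
LSB = 32.5 V ÷ 2^8 = 32.5/256 V = 126.953 mV.
σ_q = LSB/√12 = 126.953 mV/3.4641 = 36.65 mV.

36.65 mV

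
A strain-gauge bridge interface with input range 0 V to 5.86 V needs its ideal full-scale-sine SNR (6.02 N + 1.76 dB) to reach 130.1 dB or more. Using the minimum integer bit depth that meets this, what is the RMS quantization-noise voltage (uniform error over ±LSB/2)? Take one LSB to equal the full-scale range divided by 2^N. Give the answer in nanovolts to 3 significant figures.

403 nV

Full-scale range = 5.86 V.
Required N = ⌈(130.1 − 1.76)/6.02⌉ = ⌈21.319⌉ = 22.
One LSB is 5.86 V / 4194304 = 1.3971 µV.
V_rms = LSB/√12 = 403 nV.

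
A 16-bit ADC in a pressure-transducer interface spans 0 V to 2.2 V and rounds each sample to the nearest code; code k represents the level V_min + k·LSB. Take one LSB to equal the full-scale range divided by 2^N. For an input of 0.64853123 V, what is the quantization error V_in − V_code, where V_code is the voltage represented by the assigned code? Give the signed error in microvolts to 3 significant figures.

Full-scale range = 2.2 V. LSB = 2.2 V / 2^16 ≈ 33.57 µV.
(V_in − V_min)/LSB = (0.64853123 − (0)) × 65536/2.2 = 19319.1558 → nearest code k = 19319.
V_code = 0 + (19319/65536) × 2.2 = 0.64852600098 V.
V_in − V_code = 0.64853123 − (0.64852600098) = +5.23 µV.

+5.23 µV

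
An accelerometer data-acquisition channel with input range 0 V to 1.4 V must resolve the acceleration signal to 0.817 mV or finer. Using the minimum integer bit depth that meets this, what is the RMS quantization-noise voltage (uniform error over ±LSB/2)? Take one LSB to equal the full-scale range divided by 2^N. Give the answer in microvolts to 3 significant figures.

Span = 1.4 V.
Need 2^N ≥ 1.4 V / 0.817 mV = 1714 → N_min = 11.
One LSB is 1.4 V / 2048 = 0.68359 mV.
V_rms = LSB/√12 = 197 µV.

197 µV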